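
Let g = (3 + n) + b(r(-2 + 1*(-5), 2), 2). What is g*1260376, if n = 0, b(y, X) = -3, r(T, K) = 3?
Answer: 0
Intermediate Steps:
g = 0 (g = (3 + 0) - 3 = 3 - 3 = 0)
g*1260376 = 0*1260376 = 0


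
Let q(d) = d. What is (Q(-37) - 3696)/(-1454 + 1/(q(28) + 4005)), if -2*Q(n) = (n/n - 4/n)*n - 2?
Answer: 29638517/11727962 ≈ 2.5272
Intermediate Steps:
Q(n) = 1 - n*(1 - 4/n)/2 (Q(n) = -((n/n - 4/n)*n - 2)/2 = -((1 - 4/n)*n - 2)/2 = -(n*(1 - 4/n) - 2)/2 = -(-2 + n*(1 - 4/n))/2 = 1 - n*(1 - 4/n)/2)
(Q(-37) - 3696)/(-1454 + 1/(q(28) + 4005)) = ((3 - ½*(-37)) - 3696)/(-1454 + 1/(28 + 4005)) = ((3 + 37/2) - 3696)/(-1454 + 1/4033) = (43/2 - 3696)/(-1454 + 1/4033) = -7349/(2*(-5863981/4033)) = -7349/2*(-4033/5863981) = 29638517/11727962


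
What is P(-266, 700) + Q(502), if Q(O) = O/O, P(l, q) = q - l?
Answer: 967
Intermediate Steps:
Q(O) = 1
P(-266, 700) + Q(502) = (700 - 1*(-266)) + 1 = (700 + 266) + 1 = 966 + 1 = 967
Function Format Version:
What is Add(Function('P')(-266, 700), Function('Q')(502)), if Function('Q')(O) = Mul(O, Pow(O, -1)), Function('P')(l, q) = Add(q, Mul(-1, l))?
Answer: 967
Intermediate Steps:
Function('Q')(O) = 1
Add(Function('P')(-266, 700), Function('Q')(502)) = Add(Add(700, Mul(-1, -266)), 1) = Add(Add(700, 266), 1) = Add(966, 1) = 967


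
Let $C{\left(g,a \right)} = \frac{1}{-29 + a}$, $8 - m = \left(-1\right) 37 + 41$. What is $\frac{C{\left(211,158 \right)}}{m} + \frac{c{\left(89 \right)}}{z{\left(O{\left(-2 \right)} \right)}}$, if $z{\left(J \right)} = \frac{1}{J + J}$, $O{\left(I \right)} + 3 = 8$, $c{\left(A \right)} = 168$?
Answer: $\frac{866881}{516} \approx 1680.0$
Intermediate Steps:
$m = 4$ ($m = 8 - \left(\left(-1\right) 37 + 41\right) = 8 - \left(-37 + 41\right) = 8 - 4 = 4$)
$O{\left(I \right)} = 5$ ($O{\left(I \right)} = -3 + 8 = 5$)
$z{\left(J \right)} = \frac{1}{2 J}$
$\frac{C{\left(211,158 \right)}}{m} + \frac{c{\left(89 \right)}}{z{\left(O{\left(-2 \right)} \right)}} = \frac{1}{\left(-29 + 158\right) 4} + \frac{168}{\frac{1}{2} \cdot \frac{1}{5}} = \frac{1}{129} \cdot \frac{1}{4} + \frac{168}{\frac{1}{2} \cdot \frac{1}{5}} = \frac{1}{129} \cdot \frac{1}{4} + 168 \frac{1}{\frac{1}{10}} = \frac{1}{516} + 168 \cdot 10 = \frac{1}{516} + 1680 = \frac{866881}{516}$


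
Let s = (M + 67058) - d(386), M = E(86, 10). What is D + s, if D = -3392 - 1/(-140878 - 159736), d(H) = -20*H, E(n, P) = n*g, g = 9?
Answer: 21692306241/300614 ≈ 72160.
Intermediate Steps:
E(n, P) = 9*n (E(n, P) = n*9 = 9*n)
M = 774 (M = 9*86 = 774)
D = -1019682687/300614 (D = -3392 - 1/(-300614) = -3392 - 1*(-1/300614) = -3392 + 1/300614 = -1019682687/300614 ≈ -3392.0)
s = 75552 (s = (774 + 67058) - (-20)*386 = 67832 - 1*(-7720) = 67832 + 7720 = 75552)
D + s = -1019682687/300614 + 75552 = 21692306241/300614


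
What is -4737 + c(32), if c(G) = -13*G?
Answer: -5153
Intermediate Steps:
-4737 + c(32) = -4737 - 13*32 = -4737 - 416 = -5153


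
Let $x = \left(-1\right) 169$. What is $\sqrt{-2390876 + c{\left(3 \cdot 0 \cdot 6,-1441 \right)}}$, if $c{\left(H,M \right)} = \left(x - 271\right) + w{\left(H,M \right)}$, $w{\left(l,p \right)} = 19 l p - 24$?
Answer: $2 i \sqrt{597835} \approx 1546.4 i$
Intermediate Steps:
$w{\left(l,p \right)} = -24 + 19 l p$ ($w{\left(l,p \right)} = 19 l p - 24 = -24 + 19 l p$)
$x = -169$
$c{\left(H,M \right)} = -464 + 19 H M$ ($c{\left(H,M \right)} = \left(-169 - 271\right) + \left(-24 + 19 H M\right) = -440 + \left(-24 + 19 H M\right) = -464 + 19 H M$)
$\sqrt{-2390876 + c{\left(3 \cdot 0 \cdot 6,-1441 \right)}} = \sqrt{-2390876 - \left(464 - 19 \cdot 3 \cdot 0 \cdot 6 \left(-1441\right)\right)} = \sqrt{-2390876 - \left(464 - 19 \cdot 0 \cdot 6 \left(-1441\right)\right)} = \sqrt{-2390876 - \left(464 + 0 \left(-1441\right)\right)} = \sqrt{-2390876 + \left(-464 + 0\right)} = \sqrt{-2390876 - 464} = \sqrt{-2391340} = 2 i \sqrt{597835}$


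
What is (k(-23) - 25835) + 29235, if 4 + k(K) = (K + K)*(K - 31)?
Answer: 5880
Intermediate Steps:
k(K) = -4 + 2*K*(-31 + K) (k(K) = -4 + (K + K)*(K - 31) = -4 + (2*K)*(-31 + K) = -4 + 2*K*(-31 + K))
(k(-23) - 25835) + 29235 = ((-4 - 62*(-23) + 2*(-23)²) - 25835) + 29235 = ((-4 + 1426 + 2*529) - 25835) + 29235 = ((-4 + 1426 + 1058) - 25835) + 29235 = (2480 - 25835) + 29235 = -23355 + 29235 = 5880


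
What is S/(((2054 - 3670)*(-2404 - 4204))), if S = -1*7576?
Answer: -947/1334816 ≈ -0.00070946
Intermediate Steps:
S = -7576
S/(((2054 - 3670)*(-2404 - 4204))) = -7576*1/((-2404 - 4204)*(2054 - 3670)) = -7576/((-1616*(-6608))) = -7576/10678528 = -7576*1/10678528 = -947/1334816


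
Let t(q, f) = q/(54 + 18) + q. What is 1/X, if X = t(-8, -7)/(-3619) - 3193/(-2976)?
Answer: 1042272/1120607 ≈ 0.93010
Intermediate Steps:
t(q, f) = 73*q/72 (t(q, f) = q/72 + q = 73*q/72)
X = 1120607/1042272 (X = ((73/72)*(-8))/(-3619) - 3193/(-2976) = -73/9*(-1/3619) - 3193*(-1/2976) = 73/32571 + 103/96 = 1120607/1042272 ≈ 1.0752)
1/X = 1/(1120607/1042272) = 1042272/1120607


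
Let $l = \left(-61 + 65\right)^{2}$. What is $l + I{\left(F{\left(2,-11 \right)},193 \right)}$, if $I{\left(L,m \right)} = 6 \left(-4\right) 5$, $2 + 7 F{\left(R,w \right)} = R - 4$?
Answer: $-104$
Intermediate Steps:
$F{\left(R,w \right)} = - \frac{6}{7} + \frac{R}{7}$ ($F{\left(R,w \right)} = - \frac{2}{7} + \frac{R - 4}{7} = - \frac{2}{7} + \frac{-4 + R}{7} = - \frac{2}{7} + \left(- \frac{4}{7} + \frac{R}{7}\right) = - \frac{6}{7} + \frac{R}{7}$)
$I{\left(L,m \right)} = -120$ ($I{\left(L,m \right)} = \left(-24\right) 5 = -120$)
$l = 16$ ($l = 4^{2} = 16$)
$l + I{\left(F{\left(2,-11 \right)},193 \right)} = 16 - 120 = -104$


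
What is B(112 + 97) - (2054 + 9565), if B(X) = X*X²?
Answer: 9117710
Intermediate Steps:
B(X) = X³
B(112 + 97) - (2054 + 9565) = (112 + 97)³ - (2054 + 9565) = 209³ - 1*11619 = 9129329 - 11619 = 9117710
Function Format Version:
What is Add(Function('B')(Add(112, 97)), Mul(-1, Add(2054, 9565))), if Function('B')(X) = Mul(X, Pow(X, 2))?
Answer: 9117710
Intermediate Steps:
Function('B')(X) = Pow(X, 3)
Add(Function('B')(Add(112, 97)), Mul(-1, Add(2054, 9565))) = Add(Pow(Add(112, 97), 3), Mul(-1, Add(2054, 9565))) = Add(Pow(209, 3), Mul(-1, 11619)) = Add(9129329, -11619) = 9117710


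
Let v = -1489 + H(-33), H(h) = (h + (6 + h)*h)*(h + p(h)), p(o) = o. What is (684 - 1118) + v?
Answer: -58551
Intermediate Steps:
H(h) = 2*h*(h + h*(6 + h)) (H(h) = (h + (6 + h)*h)*(h + h) = (h + h*(6 + h))*(2*h) = 2*h*(h + h*(6 + h)))
v = -58117 (v = -1489 + 2*(-33)²*(7 - 33) = -1489 + 2*1089*(-26) = -1489 - 56628 = -58117)
(684 - 1118) + v = (684 - 1118) - 58117 = -434 - 58117 = -58551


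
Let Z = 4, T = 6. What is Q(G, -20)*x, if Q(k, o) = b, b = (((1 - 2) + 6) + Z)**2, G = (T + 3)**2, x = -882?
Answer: -71442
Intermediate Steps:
G = 81 (G = (6 + 3)**2 = 9**2 = 81)
b = 81 (b = (((1 - 2) + 6) + 4)**2 = ((-1 + 6) + 4)**2 = (5 + 4)**2 = 9**2 = 81)
Q(k, o) = 81
Q(G, -20)*x = 81*(-882) = -71442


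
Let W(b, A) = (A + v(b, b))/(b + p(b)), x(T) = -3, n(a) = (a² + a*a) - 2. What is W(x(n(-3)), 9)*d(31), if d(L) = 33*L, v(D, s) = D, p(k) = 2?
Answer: -6138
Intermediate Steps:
n(a) = -2 + 2*a² (n(a) = (a² + a²) - 2 = 2*a² - 2 = -2 + 2*a²)
W(b, A) = (A + b)/(2 + b) (W(b, A) = (A + b)/(b + 2) = (A + b)/(2 + b))
W(x(n(-3)), 9)*d(31) = ((9 - 3)/(2 - 3))*(33*31) = (6/(-1))*1023 = -1*6*1023 = -6*1023 = -6138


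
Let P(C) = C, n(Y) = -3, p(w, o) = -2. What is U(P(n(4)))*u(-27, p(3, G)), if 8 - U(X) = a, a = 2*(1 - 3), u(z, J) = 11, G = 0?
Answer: 132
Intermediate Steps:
a = -4 (a = 2*(-2) = -4)
U(X) = 12 (U(X) = 8 - 1*(-4) = 8 + 4 = 12)
U(P(n(4)))*u(-27, p(3, G)) = 12*11 = 132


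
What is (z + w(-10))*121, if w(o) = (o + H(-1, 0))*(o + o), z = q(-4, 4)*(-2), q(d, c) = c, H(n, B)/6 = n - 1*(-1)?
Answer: 23232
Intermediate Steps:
H(n, B) = 6 + 6*n (H(n, B) = 6*(n - 1*(-1)) = 6*(n + 1) = 6*(1 + n) = 6 + 6*n)
z = -8 (z = 4*(-2) = -8)
w(o) = 2*o² (w(o) = (o + (6 + 6*(-1)))*(o + o) = (o + (6 - 6))*(2*o) = (o + 0)*(2*o) = o*(2*o) = 2*o²)
(z + w(-10))*121 = (-8 + 2*(-10)²)*121 = (-8 + 2*100)*121 = (-8 + 200)*121 = 192*121 = 23232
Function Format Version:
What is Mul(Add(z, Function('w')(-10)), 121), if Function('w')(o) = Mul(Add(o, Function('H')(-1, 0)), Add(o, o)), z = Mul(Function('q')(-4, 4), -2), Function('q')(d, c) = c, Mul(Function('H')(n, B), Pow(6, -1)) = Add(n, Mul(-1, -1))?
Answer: 23232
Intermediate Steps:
Function('H')(n, B) = Add(6, Mul(6, n)) (Function('H')(n, B) = Mul(6, Add(n, Mul(-1, -1))) = Mul(6, Add(n, 1)) = Mul(6, Add(1, n)) = Add(6, Mul(6, n)))
z = -8 (z = Mul(4, -2) = -8)
Function('w')(o) = Mul(2, Pow(o, 2)) (Function('w')(o) = Mul(Add(o, Add(6, Mul(6, -1))), Add(o, o)) = Mul(Add(o, Add(6, -6)), Mul(2, o)) = Mul(Add(o, 0), Mul(2, o)) = Mul(o, Mul(2, o)) = Mul(2, Pow(o, 2)))
Mul(Add(z, Function('w')(-10)), 121) = Mul(Add(-8, Mul(2, Pow(-10, 2))), 121) = Mul(Add(-8, Mul(2, 100)), 121) = Mul(Add(-8, 200), 121) = Mul(192, 121) = 23232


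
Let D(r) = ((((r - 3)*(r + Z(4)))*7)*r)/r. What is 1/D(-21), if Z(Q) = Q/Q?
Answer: 1/3360 ≈ 0.00029762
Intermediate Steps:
Z(Q) = 1
D(r) = 7*(1 + r)*(-3 + r) (D(r) = ((((r - 3)*(r + 1))*7)*r)/r = ((((-3 + r)*(1 + r))*7)*r)/r = ((((1 + r)*(-3 + r))*7)*r)/r = ((7*(1 + r)*(-3 + r))*r)/r = (7*r*(1 + r)*(-3 + r))/r = 7*(1 + r)*(-3 + r))
1/D(-21) = 1/(-21 - 14*(-21) + 7*(-21)**2) = 1/(-21 + 294 + 7*441) = 1/(-21 + 294 + 3087) = 1/3360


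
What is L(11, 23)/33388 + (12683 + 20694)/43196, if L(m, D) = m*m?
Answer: 139952249/180278506 ≈ 0.77631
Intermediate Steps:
L(m, D) = m**2
L(11, 23)/33388 + (12683 + 20694)/43196 = 11**2/33388 + (12683 + 20694)/43196 = 121*(1/33388) + 33377*(1/43196) = 121/33388 + 33377/43196 = 139952249/180278506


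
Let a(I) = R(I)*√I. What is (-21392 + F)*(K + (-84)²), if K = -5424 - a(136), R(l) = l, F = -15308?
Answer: -59894400 + 9982400*√34 ≈ -1.6875e+6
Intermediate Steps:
a(I) = I^(3/2) (a(I) = I*√I = I^(3/2))
K = -5424 - 272*√34 (K = -5424 - 136^(3/2) = -5424 - 272*√34 ≈ -7010.0)
(-21392 + F)*(K + (-84)²) = (-21392 - 15308)*((-5424 - 272*√34) + (-84)²) = -36700*((-5424 - 272*√34) + 7056) = -36700*(1632 - 272*√34) = -59894400 + 9982400*√34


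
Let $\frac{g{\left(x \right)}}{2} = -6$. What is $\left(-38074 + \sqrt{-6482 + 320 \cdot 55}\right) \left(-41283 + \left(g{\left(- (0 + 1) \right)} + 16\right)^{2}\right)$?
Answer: $1571199758 - 41267 \sqrt{11118} \approx 1.5668 \cdot 10^{9}$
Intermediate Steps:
$g{\left(x \right)} = -12$ ($g{\left(x \right)} = 2 \left(-6\right) = -12$)
$\left(-38074 + \sqrt{-6482 + 320 \cdot 55}\right) \left(-41283 + \left(g{\left(- (0 + 1) \right)} + 16\right)^{2}\right) = \left(-38074 + \sqrt{-6482 + 320 \cdot 55}\right) \left(-41283 + \left(-12 + 16\right)^{2}\right) = \left(-38074 + \sqrt{-6482 + 17600}\right) \left(-41283 + 4^{2}\right) = \left(-38074 + \sqrt{11118}\right) \left(-41283 + 16\right) = \left(-38074 + \sqrt{11118}\right) \left(-41267\right) = 1571199758 - 41267 \sqrt{11118}$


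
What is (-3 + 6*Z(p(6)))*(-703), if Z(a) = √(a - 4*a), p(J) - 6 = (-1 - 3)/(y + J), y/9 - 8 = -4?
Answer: 2109 - 8436*I*√217/7 ≈ 2109.0 - 17753.0*I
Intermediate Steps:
y = 36 (y = 72 + 9*(-4) = 72 - 36 = 36)
p(J) = 6 - 4/(36 + J) (p(J) = 6 + (-1 - 3)/(36 + J) = 6 - 4/(36 + J))
Z(a) = √3*√(-a) (Z(a) = √(-3*a) = √3*√(-a))
(-3 + 6*Z(p(6)))*(-703) = (-3 + 6*(√3*√(-2*(106 + 3*6)/(36 + 6))))*(-703) = (-3 + 6*(√3*√(-2*(106 + 18)/42)))*(-703) = (-3 + 6*(√3*√(-2*124/42)))*(-703) = (-3 + 6*(√3*√(-1*124/21)))*(-703) = (-3 + 6*(√3*√(-124/21)))*(-703) = (-3 + 6*(√3*(2*I*√651/21)))*(-703) = (-3 + 6*(2*I*√217/7))*(-703) = (-3 + 12*I*√217/7)*(-703) = 2109 - 8436*I*√217/7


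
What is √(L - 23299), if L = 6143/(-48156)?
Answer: I*√13507671162693/24078 ≈ 152.64*I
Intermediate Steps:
L = -6143/48156 (L = 6143*(-1/48156) = -6143/48156 ≈ -0.12756)
√(L - 23299) = √(-6143/48156 - 23299) = √(-1121992787/48156) = I*√13507671162693/24078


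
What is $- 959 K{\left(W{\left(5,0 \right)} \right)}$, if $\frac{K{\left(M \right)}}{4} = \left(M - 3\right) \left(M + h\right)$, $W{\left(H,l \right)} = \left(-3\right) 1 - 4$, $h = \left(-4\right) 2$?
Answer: $-575400$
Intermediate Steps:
$h = -8$
$W{\left(H,l \right)} = -7$ ($W{\left(H,l \right)} = -3 - 4 = -7$)
$K{\left(M \right)} = 4 \left(-8 + M\right) \left(-3 + M\right)$ ($K{\left(M \right)} = 4 \left(M - 3\right) \left(M - 8\right) = 4 \left(-3 + M\right) \left(-8 + M\right) = 4 \left(-8 + M\right) \left(-3 + M\right)$)
$- 959 K{\left(W{\left(5,0 \right)} \right)} = - 959 \left(96 - -308 + 4 \left(-7\right)^{2}\right) = - 959 \left(96 + 308 + 4 \cdot 49\right) = - 959 \left(96 + 308 + 196\right) = \left(-959\right) 600 = -575400$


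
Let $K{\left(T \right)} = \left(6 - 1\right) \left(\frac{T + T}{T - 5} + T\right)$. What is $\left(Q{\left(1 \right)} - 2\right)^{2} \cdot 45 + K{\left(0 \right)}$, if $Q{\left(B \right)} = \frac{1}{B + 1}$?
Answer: $\frac{405}{4} \approx 101.25$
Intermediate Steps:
$K{\left(T \right)} = 5 T + \frac{10 T}{-5 + T}$ ($K{\left(T \right)} = 5 \left(\frac{2 T}{-5 + T} + T\right) = 5 \left(T + \frac{2 T}{-5 + T}\right) = 5 T + \frac{10 T}{-5 + T}$)
$Q{\left(B \right)} = \frac{1}{1 + B}$
$\left(Q{\left(1 \right)} - 2\right)^{2} \cdot 45 + K{\left(0 \right)} = \left(\frac{1}{1 + 1} - 2\right)^{2} \cdot 45 + 5 \cdot 0 \frac{1}{-5 + 0} \left(-3 + 0\right) = \left(\frac{1}{2} - 2\right)^{2} \cdot 45 + 5 \cdot 0 \frac{1}{-5} \left(-3\right) = \left(\frac{1}{2} - 2\right)^{2} \cdot 45 + 5 \cdot 0 \left(- \frac{1}{5}\right) \left(-3\right) = \left(- \frac{3}{2}\right)^{2} \cdot 45 + 0 = \frac{9}{4} \cdot 45 + 0 = \frac{405}{4} + 0 = \frac{405}{4}$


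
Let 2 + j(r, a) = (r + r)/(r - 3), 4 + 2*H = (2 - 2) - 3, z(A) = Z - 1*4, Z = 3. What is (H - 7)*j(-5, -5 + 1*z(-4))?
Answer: 63/8 ≈ 7.8750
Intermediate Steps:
z(A) = -1 (z(A) = 3 - 1*4 = 3 - 4 = -1)
H = -7/2 (H = -2 + ((2 - 2) - 3)/2 = -2 + (0 - 3)/2 = -2 + (½)*(-3) = -2 - 3/2 = -7/2 ≈ -3.5000)
j(r, a) = -2 + 2*r/(-3 + r) (j(r, a) = -2 + (r + r)/(r - 3) = -2 + (2*r)/(-3 + r) = -2 + 2*r/(-3 + r))
(H - 7)*j(-5, -5 + 1*z(-4)) = (-7/2 - 7)*(6/(-3 - 5)) = -63/(-8) = -63*(-1)/8 = -21/2*(-¾) = 63/8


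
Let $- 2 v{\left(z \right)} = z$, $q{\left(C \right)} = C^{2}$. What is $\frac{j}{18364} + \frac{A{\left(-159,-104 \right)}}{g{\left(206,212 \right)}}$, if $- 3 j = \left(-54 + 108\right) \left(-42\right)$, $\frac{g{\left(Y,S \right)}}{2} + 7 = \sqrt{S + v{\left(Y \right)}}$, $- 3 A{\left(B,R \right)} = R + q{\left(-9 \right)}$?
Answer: $\frac{807191}{1652760} + \frac{23 \sqrt{109}}{360} \approx 1.1554$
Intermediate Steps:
$v{\left(z \right)} = - \frac{z}{2}$
$A{\left(B,R \right)} = -27 - \frac{R}{3}$ ($A{\left(B,R \right)} = - \frac{R + \left(-9\right)^{2}}{3} = - \frac{R + 81}{3} = - \frac{81 + R}{3} = -27 - \frac{R}{3}$)
$g{\left(Y,S \right)} = -14 + 2 \sqrt{S - \frac{Y}{2}}$
$j = 756$ ($j = - \frac{\left(-54 + 108\right) \left(-42\right)}{3} = - \frac{54 \left(-42\right)}{3} = \left(- \frac{1}{3}\right) \left(-2268\right) = 756$)
$\frac{j}{18364} + \frac{A{\left(-159,-104 \right)}}{g{\left(206,212 \right)}} = \frac{756}{18364} + \frac{-27 - - \frac{104}{3}}{-14 + \sqrt{\left(-2\right) 206 + 4 \cdot 212}} = 756 \cdot \frac{1}{18364} + \frac{-27 + \frac{104}{3}}{-14 + \sqrt{-412 + 848}} = \frac{189}{4591} + \frac{23}{3 \left(-14 + \sqrt{436}\right)} = \frac{189}{4591} + \frac{23}{3 \left(-14 + 2 \sqrt{109}\right)}$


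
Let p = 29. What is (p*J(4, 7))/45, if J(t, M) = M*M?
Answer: 1421/45 ≈ 31.578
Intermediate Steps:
J(t, M) = M²
(p*J(4, 7))/45 = (29*7²)/45 = (29*49)*(1/45) = 1421*(1/45) = 1421/45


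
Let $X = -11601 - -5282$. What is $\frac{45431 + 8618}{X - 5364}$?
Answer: $- \frac{54049}{11683} \approx -4.6263$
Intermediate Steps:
$X = -6319$ ($X = -11601 + 5282 = -6319$)
$\frac{45431 + 8618}{X - 5364} = \frac{45431 + 8618}{-6319 - 5364} = \frac{54049}{-6319 - 5364} = \frac{54049}{-11683} = 54049 \left(- \frac{1}{11683}\right) = - \frac{54049}{11683}$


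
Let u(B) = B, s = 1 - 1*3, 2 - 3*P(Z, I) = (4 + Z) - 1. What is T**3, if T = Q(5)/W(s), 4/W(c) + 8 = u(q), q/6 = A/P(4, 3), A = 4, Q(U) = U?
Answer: -21952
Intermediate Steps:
P(Z, I) = -1/3 - Z/3 (P(Z, I) = 2/3 - ((4 + Z) - 1)/3 = 2/3 - (3 + Z)/3 = 2/3 + (-1 - Z/3) = -1/3 - Z/3)
s = -2 (s = 1 - 3 = -2)
q = -72/5 (q = 6*(4/(-1/3 - 1/3*4)) = 6*(4/(-1/3 - 4/3)) = 6*(4/(-5/3)) = 6*(4*(-3/5)) = 6*(-12/5) = -72/5 ≈ -14.400)
W(c) = -5/28 (W(c) = 4/(-8 - 72/5) = 4/(-112/5) = 4*(-5/112) = -5/28)
T = -28 (T = 5/(-5/28) = 5*(-28/5) = -28)
T**3 = (-28)**3 = -21952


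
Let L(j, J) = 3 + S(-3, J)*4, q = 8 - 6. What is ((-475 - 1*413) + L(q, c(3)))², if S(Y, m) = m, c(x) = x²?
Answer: 720801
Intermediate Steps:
q = 2
L(j, J) = 3 + 4*J (L(j, J) = 3 + J*4 = 3 + 4*J)
((-475 - 1*413) + L(q, c(3)))² = ((-475 - 1*413) + (3 + 4*3²))² = ((-475 - 413) + (3 + 4*9))² = (-888 + (3 + 36))² = (-888 + 39)² = (-849)² = 720801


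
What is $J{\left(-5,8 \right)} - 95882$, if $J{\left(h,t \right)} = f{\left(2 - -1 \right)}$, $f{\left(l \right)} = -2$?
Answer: $-95884$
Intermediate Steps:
$J{\left(h,t \right)} = -2$
$J{\left(-5,8 \right)} - 95882 = -2 - 95882 = -95884$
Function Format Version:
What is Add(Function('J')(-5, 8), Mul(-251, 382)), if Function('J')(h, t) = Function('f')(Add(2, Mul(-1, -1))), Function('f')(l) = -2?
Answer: -95884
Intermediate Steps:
Function('J')(h, t) = -2
Add(Function('J')(-5, 8), Mul(-251, 382)) = Add(-2, Mul(-251, 382)) = Add(-2, -95882) = -95884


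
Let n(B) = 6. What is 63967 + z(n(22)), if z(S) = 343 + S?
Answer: 64316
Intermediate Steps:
63967 + z(n(22)) = 63967 + (343 + 6) = 63967 + 349 = 64316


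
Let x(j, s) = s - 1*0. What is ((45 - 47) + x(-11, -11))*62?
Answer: -806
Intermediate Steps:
x(j, s) = s (x(j, s) = s + 0 = s)
((45 - 47) + x(-11, -11))*62 = ((45 - 47) - 11)*62 = (-2 - 11)*62 = -13*62 = -806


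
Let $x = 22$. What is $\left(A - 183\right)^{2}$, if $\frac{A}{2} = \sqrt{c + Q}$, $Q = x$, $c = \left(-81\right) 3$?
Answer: $32605 - 732 i \sqrt{221} \approx 32605.0 - 10882.0 i$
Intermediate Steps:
$c = -243$
$Q = 22$
$A = 2 i \sqrt{221}$ ($A = 2 \sqrt{-243 + 22} = 2 \sqrt{-221} = 2 i \sqrt{221} \approx 29.732 i$)
$\left(A - 183\right)^{2} = \left(2 i \sqrt{221} - 183\right)^{2} = \left(-183 + 2 i \sqrt{221}\right)^{2}$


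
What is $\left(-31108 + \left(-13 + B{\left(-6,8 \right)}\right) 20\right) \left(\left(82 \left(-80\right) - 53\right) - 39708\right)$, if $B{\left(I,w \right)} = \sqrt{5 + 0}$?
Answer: $1452997128 - 926420 \sqrt{5} \approx 1.4509 \cdot 10^{9}$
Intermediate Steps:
$B{\left(I,w \right)} = \sqrt{5}$
$\left(-31108 + \left(-13 + B{\left(-6,8 \right)}\right) 20\right) \left(\left(82 \left(-80\right) - 53\right) - 39708\right) = \left(-31108 + \left(-13 + \sqrt{5}\right) 20\right) \left(\left(82 \left(-80\right) - 53\right) - 39708\right) = \left(-31108 - \left(260 - 20 \sqrt{5}\right)\right) \left(\left(-6560 - 53\right) - 39708\right) = \left(-31368 + 20 \sqrt{5}\right) \left(-6613 - 39708\right) = \left(-31368 + 20 \sqrt{5}\right) \left(-46321\right) = 1452997128 - 926420 \sqrt{5}$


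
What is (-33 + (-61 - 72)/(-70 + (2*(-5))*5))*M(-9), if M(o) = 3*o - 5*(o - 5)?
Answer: -164561/120 ≈ -1371.3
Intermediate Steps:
M(o) = 25 - 2*o (M(o) = 3*o - 5*(-5 + o) = 3*o + (25 - 5*o) = 25 - 2*o)
(-33 + (-61 - 72)/(-70 + (2*(-5))*5))*M(-9) = (-33 + (-61 - 72)/(-70 + (2*(-5))*5))*(25 - 2*(-9)) = (-33 - 133/(-70 - 10*5))*(25 + 18) = (-33 - 133/(-70 - 50))*43 = (-33 - 133/(-120))*43 = (-33 - 133*(-1/120))*43 = (-33 + 133/120)*43 = -3827/120*43 = -164561/120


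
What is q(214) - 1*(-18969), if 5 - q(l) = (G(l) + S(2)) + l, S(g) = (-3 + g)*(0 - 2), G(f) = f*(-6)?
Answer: 20042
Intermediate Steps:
G(f) = -6*f
S(g) = 6 - 2*g (S(g) = (-3 + g)*(-2) = 6 - 2*g)
q(l) = 3 + 5*l (q(l) = 5 - ((-6*l + (6 - 2*2)) + l) = 5 - ((-6*l + (6 - 4)) + l) = 5 - ((-6*l + 2) + l) = 5 - ((2 - 6*l) + l) = 5 - (2 - 5*l) = 5 + (-2 + 5*l) = 3 + 5*l)
q(214) - 1*(-18969) = (3 + 5*214) - 1*(-18969) = (3 + 1070) + 18969 = 1073 + 18969 = 20042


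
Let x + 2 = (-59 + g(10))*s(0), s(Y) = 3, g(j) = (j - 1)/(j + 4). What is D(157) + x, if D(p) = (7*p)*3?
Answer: 43679/14 ≈ 3119.9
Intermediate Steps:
D(p) = 21*p
g(j) = (-1 + j)/(4 + j)
x = -2479/14 (x = -2 + (-59 + (-1 + 10)/(4 + 10))*3 = -2 + (-59 + 9/14)*3 = -2 - 817/14*3 = -2 - 2451/14 = -2479/14 ≈ -177.07)
D(157) + x = 21*157 - 2479/14 = 3297 - 2479/14 = 43679/14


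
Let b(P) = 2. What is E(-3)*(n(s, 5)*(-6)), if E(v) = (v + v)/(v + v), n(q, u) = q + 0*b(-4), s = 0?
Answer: 0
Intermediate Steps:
n(q, u) = q (n(q, u) = q + 0*2 = q + 0 = q)
E(v) = 1 (E(v) = (2*v)/((2*v)) = (2*v)*(1/(2*v)) = 1)
E(-3)*(n(s, 5)*(-6)) = 1*(0*(-6)) = 1*0 = 0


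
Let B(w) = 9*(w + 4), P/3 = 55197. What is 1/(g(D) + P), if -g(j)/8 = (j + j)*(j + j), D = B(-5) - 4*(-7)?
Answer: 1/154039 ≈ 6.4919e-6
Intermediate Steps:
P = 165591 (P = 3*55197 = 165591)
B(w) = 36 + 9*w (B(w) = 9*(4 + w) = 36 + 9*w)
D = 19 (D = (36 + 9*(-5)) - 4*(-7) = (36 - 45) + 28 = -9 + 28 = 19)
g(j) = -32*j² (g(j) = -8*(j + j)*(j + j) = -8*2*j*2*j = -32*j²)
1/(g(D) + P) = 1/(-32*19² + 165591) = 1/(-32*361 + 165591) = 1/(-11552 + 165591) = 1/154039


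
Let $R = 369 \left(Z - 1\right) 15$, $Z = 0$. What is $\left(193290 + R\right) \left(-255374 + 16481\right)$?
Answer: $-44853355215$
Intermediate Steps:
$R = -5535$ ($R = 369 \left(0 - 1\right) 15 = 369 \left(\left(-1\right) 15\right) = 369 \left(-15\right) = -5535$)
$\left(193290 + R\right) \left(-255374 + 16481\right) = \left(193290 - 5535\right) \left(-255374 + 16481\right) = 187755 \left(-238893\right) = -44853355215$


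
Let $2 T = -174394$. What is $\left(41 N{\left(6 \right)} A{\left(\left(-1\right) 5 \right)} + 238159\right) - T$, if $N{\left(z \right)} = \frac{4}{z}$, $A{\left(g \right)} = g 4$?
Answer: $\frac{974428}{3} \approx 3.2481 \cdot 10^{5}$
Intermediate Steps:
$A{\left(g \right)} = 4 g$
$T = -87197$ ($T = \frac{1}{2} \left(-174394\right) = -87197$)
$\left(41 N{\left(6 \right)} A{\left(\left(-1\right) 5 \right)} + 238159\right) - T = \left(41 \cdot \frac{4}{6} \cdot 4 \left(\left(-1\right) 5\right) + 238159\right) - -87197 = \left(41 \cdot 4 \cdot \frac{1}{6} \cdot 4 \left(-5\right) + 238159\right) + 87197 = \left(41 \cdot \frac{2}{3} \left(-20\right) + 238159\right) + 87197 = \left(\frac{82}{3} \left(-20\right) + 238159\right) + 87197 = \left(- \frac{1640}{3} + 238159\right) + 87197 = \frac{712837}{3} + 87197 = \frac{974428}{3}$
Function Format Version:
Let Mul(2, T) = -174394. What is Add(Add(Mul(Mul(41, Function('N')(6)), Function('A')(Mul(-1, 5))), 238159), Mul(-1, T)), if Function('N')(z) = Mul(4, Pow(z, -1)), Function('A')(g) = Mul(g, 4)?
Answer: Rational(974428, 3) ≈ 3.2481e+5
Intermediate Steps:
Function('A')(g) = Mul(4, g)
T = -87197 (T = Mul(Rational(1, 2), -174394) = -87197)
Add(Add(Mul(Mul(41, Function('N')(6)), Function('A')(Mul(-1, 5))), 238159), Mul(-1, T)) = Add(Add(Mul(Mul(41, Mul(4, Pow(6, -1))), Mul(4, Mul(-1, 5))), 238159), Mul(-1, -87197)) = Add(Add(Mul(Mul(41, Mul(4, Rational(1, 6))), Mul(4, -5)), 238159), 87197) = Add(Add(Mul(Mul(41, Rational(2, 3)), -20), 238159), 87197) = Add(Add(Mul(Rational(82, 3), -20), 238159), 87197) = Add(Add(Rational(-1640, 3), 238159), 87197) = Add(Rational(712837, 3), 87197) = Rational(974428, 3)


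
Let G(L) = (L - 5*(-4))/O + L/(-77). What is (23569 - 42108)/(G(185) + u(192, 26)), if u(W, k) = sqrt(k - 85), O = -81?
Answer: 3557865652110/3241902871 + 721170233091*I*sqrt(59)/3241902871 ≈ 1097.5 + 1708.7*I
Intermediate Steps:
u(W, k) = sqrt(-85 + k)
G(L) = -20/81 - 158*L/6237 (G(L) = (L - 5*(-4))/(-81) + L/(-77) = (L + 20)*(-1/81) + L*(-1/77) = (20 + L)*(-1/81) - L/77 = (-20/81 - L/81) - L/77 = -20/81 - 158*L/6237)
(23569 - 42108)/(G(185) + u(192, 26)) = (23569 - 42108)/((-20/81 - 158/6237*185) + sqrt(-85 + 26)) = -18539/((-20/81 - 29230/6237) + sqrt(-59)) = -18539/(-30770/6237 + I*sqrt(59))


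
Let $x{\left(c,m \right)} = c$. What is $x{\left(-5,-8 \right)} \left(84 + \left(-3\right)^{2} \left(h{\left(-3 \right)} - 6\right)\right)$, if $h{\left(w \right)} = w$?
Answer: $-15$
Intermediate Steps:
$x{\left(-5,-8 \right)} \left(84 + \left(-3\right)^{2} \left(h{\left(-3 \right)} - 6\right)\right) = - 5 \left(84 + \left(-3\right)^{2} \left(-3 - 6\right)\right) = - 5 \left(84 + 9 \left(-9\right)\right) = - 5 \left(84 - 81\right) = \left(-5\right) 3 = -15$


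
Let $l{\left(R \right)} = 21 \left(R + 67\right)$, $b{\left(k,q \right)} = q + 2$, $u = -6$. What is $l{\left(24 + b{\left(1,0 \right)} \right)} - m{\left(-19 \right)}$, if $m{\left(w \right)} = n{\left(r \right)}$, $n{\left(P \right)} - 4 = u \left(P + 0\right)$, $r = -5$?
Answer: $1919$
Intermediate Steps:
$b{\left(k,q \right)} = 2 + q$
$n{\left(P \right)} = 4 - 6 P$ ($n{\left(P \right)} = 4 - 6 \left(P + 0\right) = 4 - 6 P$)
$m{\left(w \right)} = 34$ ($m{\left(w \right)} = 4 - -30 = 4 + 30 = 34$)
$l{\left(R \right)} = 1407 + 21 R$ ($l{\left(R \right)} = 21 \left(67 + R\right) = 1407 + 21 R$)
$l{\left(24 + b{\left(1,0 \right)} \right)} - m{\left(-19 \right)} = \left(1407 + 21 \left(24 + \left(2 + 0\right)\right)\right) - 34 = \left(1407 + 21 \left(24 + 2\right)\right) - 34 = \left(1407 + 21 \cdot 26\right) - 34 = \left(1407 + 546\right) - 34 = 1953 - 34 = 1919$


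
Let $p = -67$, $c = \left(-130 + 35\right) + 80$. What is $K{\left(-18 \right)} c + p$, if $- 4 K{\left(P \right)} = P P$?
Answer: $1148$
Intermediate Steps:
$c = -15$ ($c = -95 + 80 = -15$)
$K{\left(P \right)} = - \frac{P^{2}}{4}$ ($K{\left(P \right)} = - \frac{P P}{4} = - \frac{P^{2}}{4}$)
$K{\left(-18 \right)} c + p = - \frac{\left(-18\right)^{2}}{4} \left(-15\right) - 67 = \left(- \frac{1}{4}\right) 324 \left(-15\right) - 67 = \left(-81\right) \left(-15\right) - 67 = 1215 - 67 = 1148$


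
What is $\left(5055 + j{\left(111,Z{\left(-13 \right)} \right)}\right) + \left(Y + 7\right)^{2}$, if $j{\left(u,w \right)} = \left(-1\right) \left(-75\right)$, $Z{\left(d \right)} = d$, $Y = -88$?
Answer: $11691$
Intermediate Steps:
$j{\left(u,w \right)} = 75$
$\left(5055 + j{\left(111,Z{\left(-13 \right)} \right)}\right) + \left(Y + 7\right)^{2} = \left(5055 + 75\right) + \left(-88 + 7\right)^{2} = 5130 + \left(-81\right)^{2} = 5130 + 6561 = 11691$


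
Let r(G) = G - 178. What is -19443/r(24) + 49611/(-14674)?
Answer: 274374/2233 ≈ 122.87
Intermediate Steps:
r(G) = -178 + G
-19443/r(24) + 49611/(-14674) = -19443/(-178 + 24) + 49611/(-14674) = -19443/(-154) + 49611*(-1/14674) = -19443*(-1/154) - 2157/638 = 19443/154 - 2157/638 = 274374/2233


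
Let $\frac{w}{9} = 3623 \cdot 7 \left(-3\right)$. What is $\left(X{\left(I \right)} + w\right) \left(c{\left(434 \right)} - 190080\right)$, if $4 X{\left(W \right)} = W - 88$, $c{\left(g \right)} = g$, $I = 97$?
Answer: $\frac{259718205717}{2} \approx 1.2986 \cdot 10^{11}$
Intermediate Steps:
$X{\left(W \right)} = -22 + \frac{W}{4}$ ($X{\left(W \right)} = \frac{W - 88}{4} = \frac{-88 + W}{4} = -22 + \frac{W}{4}$)
$w = -684747$ ($w = 9 \cdot 3623 \cdot 7 \left(-3\right) = 9 \cdot 3623 \left(-21\right) = 9 \left(-76083\right) = -684747$)
$\left(X{\left(I \right)} + w\right) \left(c{\left(434 \right)} - 190080\right) = \left(\left(-22 + \frac{1}{4} \cdot 97\right) - 684747\right) \left(434 - 190080\right) = \left(\left(-22 + \frac{97}{4}\right) - 684747\right) \left(-189646\right) = \left(\frac{9}{4} - 684747\right) \left(-189646\right) = \left(- \frac{2738979}{4}\right) \left(-189646\right) = \frac{259718205717}{2}$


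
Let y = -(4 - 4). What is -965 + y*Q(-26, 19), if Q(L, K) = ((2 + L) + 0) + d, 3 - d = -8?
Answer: -965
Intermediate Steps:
d = 11 (d = 3 - 1*(-8) = 3 + 8 = 11)
Q(L, K) = 13 + L (Q(L, K) = ((2 + L) + 0) + 11 = (2 + L) + 11 = 13 + L)
y = 0 (y = -1*0 = 0)
-965 + y*Q(-26, 19) = -965 + 0*(13 - 26) = -965 + 0*(-13) = -965 + 0 = -965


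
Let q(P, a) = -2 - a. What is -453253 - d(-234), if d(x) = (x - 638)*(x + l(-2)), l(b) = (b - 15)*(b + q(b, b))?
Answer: -627653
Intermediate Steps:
l(b) = 30 - 2*b (l(b) = (b - 15)*(b + (-2 - b)) = (-15 + b)*(-2) = 30 - 2*b)
d(x) = (-638 + x)*(34 + x) (d(x) = (x - 638)*(x + (30 - 2*(-2))) = (-638 + x)*(x + (30 + 4)) = (-638 + x)*(x + 34) = (-638 + x)*(34 + x))
-453253 - d(-234) = -453253 - (-21692 + (-234)² - 604*(-234)) = -453253 - (-21692 + 54756 + 141336) = -453253 - 1*174400 = -453253 - 174400 = -627653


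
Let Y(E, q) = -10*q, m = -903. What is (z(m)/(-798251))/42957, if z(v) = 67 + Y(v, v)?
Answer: -9097/34290468207 ≈ -2.6529e-7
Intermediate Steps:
z(v) = 67 - 10*v
(z(m)/(-798251))/42957 = ((67 - 10*(-903))/(-798251))/42957 = ((67 + 9030)*(-1/798251))*(1/42957) = (9097*(-1/798251))*(1/42957) = -9097/798251*1/42957 = -9097/34290468207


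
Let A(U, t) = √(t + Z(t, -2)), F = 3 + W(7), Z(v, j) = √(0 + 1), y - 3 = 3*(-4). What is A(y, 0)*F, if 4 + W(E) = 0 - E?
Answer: -8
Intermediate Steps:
W(E) = -4 - E (W(E) = -4 + (0 - E) = -4 - E)
y = -9 (y = 3 + 3*(-4) = 3 - 12 = -9)
Z(v, j) = 1 (Z(v, j) = √1 = 1)
F = -8 (F = 3 + (-4 - 1*7) = 3 + (-4 - 7) = 3 - 11 = -8)
A(U, t) = √(1 + t) (A(U, t) = √(t + 1) = √(1 + t))
A(y, 0)*F = √(1 + 0)*(-8) = √1*(-8) = 1*(-8) = -8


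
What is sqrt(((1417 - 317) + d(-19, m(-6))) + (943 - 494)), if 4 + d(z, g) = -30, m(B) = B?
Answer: sqrt(1515) ≈ 38.923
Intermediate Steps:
d(z, g) = -34 (d(z, g) = -4 - 30 = -34)
sqrt(((1417 - 317) + d(-19, m(-6))) + (943 - 494)) = sqrt(((1417 - 317) - 34) + (943 - 494)) = sqrt((1100 - 34) + 449) = sqrt(1066 + 449) = sqrt(1515)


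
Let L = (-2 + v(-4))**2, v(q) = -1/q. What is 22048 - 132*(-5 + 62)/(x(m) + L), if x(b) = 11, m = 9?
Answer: 537824/25 ≈ 21513.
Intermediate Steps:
L = 49/16 (L = (-2 - 1/(-4))**2 = (-2 - 1*(-1/4))**2 = (-2 + 1/4)**2 = (-7/4)**2 = 49/16 ≈ 3.0625)
22048 - 132*(-5 + 62)/(x(m) + L) = 22048 - 132*(-5 + 62)/(11 + 49/16) = 22048 - 132*57/(225/16) = 22048 - 132*57*(16/225) = 22048 - 132*304/75 = 22048 - 1*13376/25 = 22048 - 13376/25 = 537824/25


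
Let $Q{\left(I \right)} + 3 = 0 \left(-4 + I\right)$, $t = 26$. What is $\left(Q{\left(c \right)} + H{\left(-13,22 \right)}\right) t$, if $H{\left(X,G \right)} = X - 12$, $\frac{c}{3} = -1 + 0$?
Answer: $-728$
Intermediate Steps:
$c = -3$ ($c = 3 \left(-1 + 0\right) = 3 \left(-1\right) = -3$)
$H{\left(X,G \right)} = -12 + X$ ($H{\left(X,G \right)} = X - 12 = -12 + X$)
$Q{\left(I \right)} = -3$ ($Q{\left(I \right)} = -3 + 0 \left(-4 + I\right) = -3 + 0 = -3$)
$\left(Q{\left(c \right)} + H{\left(-13,22 \right)}\right) t = \left(-3 - 25\right) 26 = \left(-28\right) 26 = -728$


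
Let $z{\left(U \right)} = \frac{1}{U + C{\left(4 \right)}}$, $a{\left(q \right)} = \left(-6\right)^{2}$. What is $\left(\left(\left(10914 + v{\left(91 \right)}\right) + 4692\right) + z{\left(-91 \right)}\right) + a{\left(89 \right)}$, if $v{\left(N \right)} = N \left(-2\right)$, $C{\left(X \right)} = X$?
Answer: $\frac{1345019}{87} \approx 15460.0$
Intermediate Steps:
$a{\left(q \right)} = 36$
$v{\left(N \right)} = - 2 N$
$z{\left(U \right)} = \frac{1}{4 + U}$ ($z{\left(U \right)} = \frac{1}{U + 4} = \frac{1}{4 + U}$)
$\left(\left(\left(10914 + v{\left(91 \right)}\right) + 4692\right) + z{\left(-91 \right)}\right) + a{\left(89 \right)} = \left(\left(\left(10914 - 182\right) + 4692\right) + \frac{1}{4 - 91}\right) + 36 = \left(\left(\left(10914 - 182\right) + 4692\right) + \frac{1}{-87}\right) + 36 = \left(\left(10732 + 4692\right) - \frac{1}{87}\right) + 36 = \left(15424 - \frac{1}{87}\right) + 36 = \frac{1341887}{87} + 36 = \frac{1345019}{87}$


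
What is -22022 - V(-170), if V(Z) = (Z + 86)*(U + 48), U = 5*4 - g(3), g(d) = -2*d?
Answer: -15806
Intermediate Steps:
U = 26 (U = 5*4 - (-2)*3 = 20 - 1*(-6) = 20 + 6 = 26)
V(Z) = 6364 + 74*Z (V(Z) = (Z + 86)*(26 + 48) = (86 + Z)*74 = 6364 + 74*Z)
-22022 - V(-170) = -22022 - (6364 + 74*(-170)) = -22022 - (6364 - 12580) = -22022 - 1*(-6216) = -22022 + 6216 = -15806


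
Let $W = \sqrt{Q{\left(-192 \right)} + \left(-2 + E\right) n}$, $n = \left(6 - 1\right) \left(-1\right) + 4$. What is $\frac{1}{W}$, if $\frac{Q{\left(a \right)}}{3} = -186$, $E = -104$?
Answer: $- \frac{i \sqrt{113}}{226} \approx - 0.047036 i$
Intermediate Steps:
$Q{\left(a \right)} = -558$ ($Q{\left(a \right)} = 3 \left(-186\right) = -558$)
$n = -1$ ($n = \left(6 - 1\right) \left(-1\right) + 4 = 5 \left(-1\right) + 4 = -5 + 4 = -1$)
$W = 2 i \sqrt{113}$ ($W = \sqrt{-558 + \left(-2 - 104\right) \left(-1\right)} = \sqrt{-558 - -106} = \sqrt{-558 + 106} = \sqrt{-452} = 2 i \sqrt{113} \approx 21.26 i$)
$\frac{1}{W} = \frac{1}{2 i \sqrt{113}} = - \frac{i \sqrt{113}}{226}$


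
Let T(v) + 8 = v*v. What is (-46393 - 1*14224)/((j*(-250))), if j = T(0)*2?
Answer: -60617/4000 ≈ -15.154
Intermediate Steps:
T(v) = -8 + v**2 (T(v) = -8 + v*v = -8 + v**2)
j = -16 (j = (-8 + 0**2)*2 = (-8 + 0)*2 = -8*2 = -16)
(-46393 - 1*14224)/((j*(-250))) = (-46393 - 1*14224)/((-16*(-250))) = (-46393 - 14224)/4000 = -60617*1/4000 = -60617/4000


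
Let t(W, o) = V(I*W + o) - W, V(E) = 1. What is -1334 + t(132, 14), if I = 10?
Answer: -1465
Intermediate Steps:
t(W, o) = 1 - W
-1334 + t(132, 14) = -1334 + (1 - 1*132) = -1334 + (1 - 132) = -1334 - 131 = -1465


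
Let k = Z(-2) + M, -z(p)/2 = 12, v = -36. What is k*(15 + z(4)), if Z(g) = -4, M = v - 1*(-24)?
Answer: 144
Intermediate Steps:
M = -12 (M = -36 - 1*(-24) = -36 + 24 = -12)
z(p) = -24 (z(p) = -2*12 = -24)
k = -16 (k = -4 - 12 = -16)
k*(15 + z(4)) = -16*(15 - 24) = -16*(-9) = 144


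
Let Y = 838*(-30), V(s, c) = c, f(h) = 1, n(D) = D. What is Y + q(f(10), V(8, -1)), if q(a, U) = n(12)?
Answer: -25128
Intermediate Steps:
q(a, U) = 12
Y = -25140
Y + q(f(10), V(8, -1)) = -25140 + 12 = -25128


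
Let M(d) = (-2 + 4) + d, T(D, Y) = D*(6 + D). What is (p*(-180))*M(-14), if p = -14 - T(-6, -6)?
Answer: -30240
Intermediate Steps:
M(d) = 2 + d
p = -14 (p = -14 - (-6)*(6 - 6) = -14 - (-6)*0 = -14 - 1*0 = -14 + 0 = -14)
(p*(-180))*M(-14) = (-14*(-180))*(2 - 14) = 2520*(-12) = -30240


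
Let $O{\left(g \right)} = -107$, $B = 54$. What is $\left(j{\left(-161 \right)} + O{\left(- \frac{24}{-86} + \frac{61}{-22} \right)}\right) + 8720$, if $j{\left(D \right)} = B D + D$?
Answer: $-242$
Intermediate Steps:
$j{\left(D \right)} = 55 D$ ($j{\left(D \right)} = 54 D + D = 55 D$)
$\left(j{\left(-161 \right)} + O{\left(- \frac{24}{-86} + \frac{61}{-22} \right)}\right) + 8720 = \left(55 \left(-161\right) - 107\right) + 8720 = \left(-8855 - 107\right) + 8720 = -8962 + 8720 = -242$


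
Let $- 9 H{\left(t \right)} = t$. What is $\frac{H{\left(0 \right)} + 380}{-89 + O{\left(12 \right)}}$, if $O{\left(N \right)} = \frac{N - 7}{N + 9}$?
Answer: $- \frac{1995}{466} \approx -4.2811$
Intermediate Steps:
$O{\left(N \right)} = \frac{-7 + N}{9 + N}$
$H{\left(t \right)} = - \frac{t}{9}$
$\frac{H{\left(0 \right)} + 380}{-89 + O{\left(12 \right)}} = \frac{\left(- \frac{1}{9}\right) 0 + 380}{-89 + \frac{-7 + 12}{9 + 12}} = \frac{0 + 380}{-89 + \frac{1}{21} \cdot 5} = \frac{380}{-89 + \frac{1}{21} \cdot 5} = \frac{380}{-89 + \frac{5}{21}} = \frac{380}{- \frac{1864}{21}} = 380 \left(- \frac{21}{1864}\right) = - \frac{1995}{466}$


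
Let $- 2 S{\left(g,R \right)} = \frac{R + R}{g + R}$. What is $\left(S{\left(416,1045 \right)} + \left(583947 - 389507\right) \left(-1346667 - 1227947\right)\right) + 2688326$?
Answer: $- \frac{731384281696519}{1461} \approx -5.0061 \cdot 10^{11}$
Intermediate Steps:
$S{\left(g,R \right)} = - \frac{R}{R + g}$ ($S{\left(g,R \right)} = - \frac{\left(R + R\right) \frac{1}{g + R}}{2} = - \frac{2 R \frac{1}{R + g}}{2} = - \frac{R}{R + g}$)
$\left(S{\left(416,1045 \right)} + \left(583947 - 389507\right) \left(-1346667 - 1227947\right)\right) + 2688326 = \left(\left(-1\right) 1045 \frac{1}{1045 + 416} + \left(583947 - 389507\right) \left(-1346667 - 1227947\right)\right) + 2688326 = \left(\left(-1\right) 1045 \cdot \frac{1}{1461} + 194440 \left(-2574614\right)\right) + 2688326 = \left(\left(-1\right) 1045 \cdot \frac{1}{1461} - 500607946160\right) + 2688326 = \left(- \frac{1045}{1461} - 500607946160\right) + 2688326 = - \frac{731388209340805}{1461} + 2688326 = - \frac{731384281696519}{1461}$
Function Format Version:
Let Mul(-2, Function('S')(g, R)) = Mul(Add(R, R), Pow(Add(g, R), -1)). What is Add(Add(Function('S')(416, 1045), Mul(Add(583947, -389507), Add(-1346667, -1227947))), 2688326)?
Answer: Rational(-731384281696519, 1461) ≈ -5.0061e+11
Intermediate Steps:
Function('S')(g, R) = Mul(-1, R, Pow(Add(R, g), -1)) (Function('S')(g, R) = Mul(Rational(-1, 2), Mul(Add(R, R), Pow(Add(g, R), -1))) = Mul(Rational(-1, 2), Mul(Mul(2, R), Pow(Add(R, g), -1))) = Mul(Rational(-1, 2), Mul(2, R, Pow(Add(R, g), -1))) = Mul(-1, R, Pow(Add(R, g), -1)))
Add(Add(Function('S')(416, 1045), Mul(Add(583947, -389507), Add(-1346667, -1227947))), 2688326) = Add(Add(Mul(-1, 1045, Pow(Add(1045, 416), -1)), Mul(Add(583947, -389507), Add(-1346667, -1227947))), 2688326) = Add(Add(Mul(-1, 1045, Pow(1461, -1)), Mul(194440, -2574614)), 2688326) = Add(Add(Mul(-1, 1045, Rational(1, 1461)), -500607946160), 2688326) = Add(Add(Rational(-1045, 1461), -500607946160), 2688326) = Add(Rational(-731388209340805, 1461), 2688326) = Rational(-731384281696519, 1461)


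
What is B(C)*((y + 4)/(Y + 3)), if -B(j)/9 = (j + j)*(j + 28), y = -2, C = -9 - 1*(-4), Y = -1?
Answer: 2070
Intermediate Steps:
C = -5 (C = -9 + 4 = -5)
B(j) = -18*j*(28 + j) (B(j) = -9*(j + j)*(j + 28) = -9*2*j*(28 + j) = -18*j*(28 + j))
B(C)*((y + 4)/(Y + 3)) = (-18*(-5)*(28 - 5))*((-2 + 4)/(-1 + 3)) = (-18*(-5)*23)*(2/2) = 2070*(2*(½)) = 2070*1 = 2070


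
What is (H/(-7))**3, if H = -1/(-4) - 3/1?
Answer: 1331/21952 ≈ 0.060632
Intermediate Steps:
H = -11/4 (H = -1*(-1/4) - 3*1 = 1/4 - 3 = -11/4 ≈ -2.7500)
(H/(-7))**3 = (-11/4/(-7))**3 = (-1/7*(-11/4))**3 = (11/28)**3 = 1331/21952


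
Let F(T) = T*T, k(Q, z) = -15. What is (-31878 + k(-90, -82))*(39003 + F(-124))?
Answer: -1734309447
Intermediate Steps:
F(T) = T²
(-31878 + k(-90, -82))*(39003 + F(-124)) = (-31878 - 15)*(39003 + (-124)²) = -31893*(39003 + 15376) = -31893*54379 = -1734309447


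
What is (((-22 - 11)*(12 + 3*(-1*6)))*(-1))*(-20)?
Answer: 3960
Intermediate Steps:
(((-22 - 11)*(12 + 3*(-1*6)))*(-1))*(-20) = (-33*(12 + 3*(-6))*(-1))*(-20) = (-33*(12 - 18)*(-1))*(-20) = (-33*(-6)*(-1))*(-20) = (198*(-1))*(-20) = -198*(-20) = 3960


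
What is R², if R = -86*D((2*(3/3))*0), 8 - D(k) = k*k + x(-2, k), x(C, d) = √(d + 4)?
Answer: 266256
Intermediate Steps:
x(C, d) = √(4 + d)
D(k) = 8 - k² - √(4 + k) (D(k) = 8 - (k*k + √(4 + k)) = 8 - (k² + √(4 + k)) = 8 + (-k² - √(4 + k)) = 8 - k² - √(4 + k))
R = -516 (R = -86*(8 - ((2*(3/3))*0)² - √(4 + (2*(3/3))*0)) = -86*(8 - ((2*(3*(⅓)))*0)² - √(4 + (2*(3*(⅓)))*0)) = -86*(8 - ((2*1)*0)² - √(4 + (2*1)*0)) = -86*(8 - (2*0)² - √(4 + 2*0)) = -86*(8 - 1*0² - √(4 + 0)) = -86*(8 - 1*0 - √4) = -86*(8 + 0 - 1*2) = -86*(8 + 0 - 2) = -86*6 = -516)
R² = (-516)² = 266256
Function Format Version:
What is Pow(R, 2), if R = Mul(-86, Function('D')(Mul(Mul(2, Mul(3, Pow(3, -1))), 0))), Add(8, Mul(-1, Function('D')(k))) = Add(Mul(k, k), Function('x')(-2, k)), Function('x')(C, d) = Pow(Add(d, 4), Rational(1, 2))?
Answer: 266256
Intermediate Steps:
Function('x')(C, d) = Pow(Add(4, d), Rational(1, 2))
Function('D')(k) = Add(8, Mul(-1, Pow(k, 2)), Mul(-1, Pow(Add(4, k), Rational(1, 2)))) (Function('D')(k) = Add(8, Mul(-1, Add(Mul(k, k), Pow(Add(4, k), Rational(1, 2))))) = Add(8, Mul(-1, Add(Pow(k, 2), Pow(Add(4, k), Rational(1, 2))))) = Add(8, Add(Mul(-1, Pow(k, 2)), Mul(-1, Pow(Add(4, k), Rational(1, 2))))) = Add(8, Mul(-1, Pow(k, 2)), Mul(-1, Pow(Add(4, k), Rational(1, 2)))))
R = -516 (R = Mul(-86, Add(8, Mul(-1, Pow(Mul(Mul(2, Mul(3, Pow(3, -1))), 0), 2)), Mul(-1, Pow(Add(4, Mul(Mul(2, Mul(3, Pow(3, -1))), 0)), Rational(1, 2))))) = Mul(-86, Add(8, Mul(-1, Pow(Mul(Mul(2, Mul(3, Rational(1, 3))), 0), 2)), Mul(-1, Pow(Add(4, Mul(Mul(2, Mul(3, Rational(1, 3))), 0)), Rational(1, 2))))) = Mul(-86, Add(8, Mul(-1, Pow(Mul(Mul(2, 1), 0), 2)), Mul(-1, Pow(Add(4, Mul(Mul(2, 1), 0)), Rational(1, 2))))) = Mul(-86, Add(8, Mul(-1, Pow(Mul(2, 0), 2)), Mul(-1, Pow(Add(4, Mul(2, 0)), Rational(1, 2))))) = Mul(-86, Add(8, Mul(-1, Pow(0, 2)), Mul(-1, Pow(Add(4, 0), Rational(1, 2))))) = Mul(-86, Add(8, Mul(-1, 0), Mul(-1, Pow(4, Rational(1, 2))))) = Mul(-86, Add(8, 0, Mul(-1, 2))) = Mul(-86, Add(8, 0, -2)) = Mul(-86, 6) = -516)
Pow(R, 2) = Pow(-516, 2) = 266256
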